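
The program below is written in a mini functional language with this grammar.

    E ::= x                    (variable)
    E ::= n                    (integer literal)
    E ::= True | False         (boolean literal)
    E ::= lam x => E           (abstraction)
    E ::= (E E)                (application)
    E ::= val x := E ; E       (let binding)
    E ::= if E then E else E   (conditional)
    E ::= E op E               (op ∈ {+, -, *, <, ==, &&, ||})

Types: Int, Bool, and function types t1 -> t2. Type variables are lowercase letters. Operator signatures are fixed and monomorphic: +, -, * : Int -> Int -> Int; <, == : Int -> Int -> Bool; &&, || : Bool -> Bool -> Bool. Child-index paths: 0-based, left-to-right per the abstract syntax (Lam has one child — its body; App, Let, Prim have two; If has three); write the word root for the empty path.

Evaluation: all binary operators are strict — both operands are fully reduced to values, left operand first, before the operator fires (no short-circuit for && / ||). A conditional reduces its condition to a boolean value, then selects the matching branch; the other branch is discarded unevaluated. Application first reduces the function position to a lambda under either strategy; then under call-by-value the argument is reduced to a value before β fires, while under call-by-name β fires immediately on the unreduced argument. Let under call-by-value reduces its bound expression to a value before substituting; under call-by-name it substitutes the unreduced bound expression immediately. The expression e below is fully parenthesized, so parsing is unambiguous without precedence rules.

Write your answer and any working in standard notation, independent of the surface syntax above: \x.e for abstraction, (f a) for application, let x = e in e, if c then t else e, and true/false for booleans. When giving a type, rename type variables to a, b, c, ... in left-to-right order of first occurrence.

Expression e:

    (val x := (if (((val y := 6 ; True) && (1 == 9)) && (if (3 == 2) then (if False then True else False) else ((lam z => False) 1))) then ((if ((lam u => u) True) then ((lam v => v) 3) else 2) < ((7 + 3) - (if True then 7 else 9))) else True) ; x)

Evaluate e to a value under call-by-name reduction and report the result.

Answer: true

Working:
step 0: (let x = (if (((let y = 6 in true) && (1 == 9)) && (if (3 == 2) then (if false then true else false) else ((\z.false) 1))) then ((if ((\u.u) true) then ((\v.v) 3) else 2) < ((7 + 3) - (if true then 7 else 9))) else true) in x)
step 1: [let@root] (if (((let y = 6 in true) && (1 == 9)) && (if (3 == 2) then (if false then true else false) else ((\z.false) 1))) then ((if ((\u.u) true) then ((\v.v) 3) else 2) < ((7 + 3) - (if true then 7 else 9))) else true)
step 2: [let@0.0.0] (if ((true && (1 == 9)) && (if (3 == 2) then (if false then true else false) else ((\z.false) 1))) then ((if ((\u.u) true) then ((\v.v) 3) else 2) < ((7 + 3) - (if true then 7 else 9))) else true)
step 3: [delta@0.0.1] (if ((true && false) && (if (3 == 2) then (if false then true else false) else ((\z.false) 1))) then ((if ((\u.u) true) then ((\v.v) 3) else 2) < ((7 + 3) - (if true then 7 else 9))) else true)
step 4: [delta@0.0] (if (false && (if (3 == 2) then (if false then true else false) else ((\z.false) 1))) then ((if ((\u.u) true) then ((\v.v) 3) else 2) < ((7 + 3) - (if true then 7 else 9))) else true)
step 5: [delta@0.1.0] (if (false && (if false then (if false then true else false) else ((\z.false) 1))) then ((if ((\u.u) true) then ((\v.v) 3) else 2) < ((7 + 3) - (if true then 7 else 9))) else true)
step 6: [if@0.1] (if (false && ((\z.false) 1)) then ((if ((\u.u) true) then ((\v.v) 3) else 2) < ((7 + 3) - (if true then 7 else 9))) else true)
step 7: [beta@0.1] (if (false && false) then ((if ((\u.u) true) then ((\v.v) 3) else 2) < ((7 + 3) - (if true then 7 else 9))) else true)
step 8: [delta@0] (if false then ((if ((\u.u) true) then ((\v.v) 3) else 2) < ((7 + 3) - (if true then 7 else 9))) else true)
step 9: [if@root] true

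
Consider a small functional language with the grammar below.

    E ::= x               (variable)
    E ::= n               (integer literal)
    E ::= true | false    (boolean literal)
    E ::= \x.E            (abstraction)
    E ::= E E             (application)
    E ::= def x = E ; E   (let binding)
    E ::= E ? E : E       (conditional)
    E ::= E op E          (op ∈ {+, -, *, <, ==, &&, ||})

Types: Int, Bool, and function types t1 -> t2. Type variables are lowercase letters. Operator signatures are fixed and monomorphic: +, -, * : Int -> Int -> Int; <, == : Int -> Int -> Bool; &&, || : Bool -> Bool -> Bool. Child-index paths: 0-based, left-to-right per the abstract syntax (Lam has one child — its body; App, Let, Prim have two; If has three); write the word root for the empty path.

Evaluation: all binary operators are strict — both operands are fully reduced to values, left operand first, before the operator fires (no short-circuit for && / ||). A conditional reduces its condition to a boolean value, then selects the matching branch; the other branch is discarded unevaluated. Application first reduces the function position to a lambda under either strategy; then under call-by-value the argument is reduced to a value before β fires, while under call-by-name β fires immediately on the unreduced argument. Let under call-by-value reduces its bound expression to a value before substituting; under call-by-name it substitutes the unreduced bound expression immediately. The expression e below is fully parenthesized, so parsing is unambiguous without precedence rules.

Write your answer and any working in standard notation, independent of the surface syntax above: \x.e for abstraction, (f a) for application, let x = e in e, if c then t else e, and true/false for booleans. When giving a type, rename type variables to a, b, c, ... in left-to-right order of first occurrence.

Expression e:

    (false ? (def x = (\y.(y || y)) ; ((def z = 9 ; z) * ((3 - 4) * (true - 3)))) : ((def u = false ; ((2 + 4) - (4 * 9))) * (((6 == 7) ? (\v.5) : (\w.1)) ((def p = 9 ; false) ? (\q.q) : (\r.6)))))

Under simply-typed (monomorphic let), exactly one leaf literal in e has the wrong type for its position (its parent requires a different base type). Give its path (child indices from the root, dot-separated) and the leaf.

Trace:
  unify Bool ~ Bool
y : a
  unify a ~ Bool
y : Bool
  unify Bool ~ Bool
\y._ : Bool -> Bool
let x : Bool -> Bool
let z : Int
z : Int
  unify Int ~ Int
  unify Int ~ Int
  unify Int ~ Int
  unify Int ~ Int
  unify Bool ~ Int
  FAIL: mismatch Bool ~ Int

Answer: 1.1.1.1.0 : true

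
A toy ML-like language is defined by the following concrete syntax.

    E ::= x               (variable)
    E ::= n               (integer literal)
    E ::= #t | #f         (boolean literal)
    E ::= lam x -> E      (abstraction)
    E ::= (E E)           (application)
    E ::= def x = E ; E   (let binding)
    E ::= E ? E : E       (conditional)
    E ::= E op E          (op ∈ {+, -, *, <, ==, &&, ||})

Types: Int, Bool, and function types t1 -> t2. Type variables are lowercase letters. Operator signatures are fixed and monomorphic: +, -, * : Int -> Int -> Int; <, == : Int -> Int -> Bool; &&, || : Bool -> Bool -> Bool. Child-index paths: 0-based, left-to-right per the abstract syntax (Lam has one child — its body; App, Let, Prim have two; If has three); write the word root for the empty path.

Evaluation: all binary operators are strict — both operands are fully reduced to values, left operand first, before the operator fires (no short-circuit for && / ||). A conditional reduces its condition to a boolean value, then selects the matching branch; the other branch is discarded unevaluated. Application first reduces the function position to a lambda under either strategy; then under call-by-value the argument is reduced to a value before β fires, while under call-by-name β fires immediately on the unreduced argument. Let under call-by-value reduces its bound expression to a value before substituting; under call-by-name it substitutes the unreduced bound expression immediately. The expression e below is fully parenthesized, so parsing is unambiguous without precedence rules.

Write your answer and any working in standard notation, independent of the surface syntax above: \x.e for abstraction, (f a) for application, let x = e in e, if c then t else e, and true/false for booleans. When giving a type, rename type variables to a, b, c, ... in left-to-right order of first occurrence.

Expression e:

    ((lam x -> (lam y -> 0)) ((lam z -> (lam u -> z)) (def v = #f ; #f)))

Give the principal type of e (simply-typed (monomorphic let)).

Answer: a -> Int

Trace:
\y._ : b -> Int
\x._ : a -> b -> Int
z : c
\u._ : d -> c
\z._ : c -> d -> c
let v : Bool
  unify c -> d -> c ~ Bool -> e
  unify c ~ Bool
  unify d -> Bool ~ e
_ _ : d -> Bool
  unify a -> b -> Int ~ (d -> Bool) -> f
  unify a ~ d -> Bool
  unify b -> Int ~ f
_ _ : b -> Int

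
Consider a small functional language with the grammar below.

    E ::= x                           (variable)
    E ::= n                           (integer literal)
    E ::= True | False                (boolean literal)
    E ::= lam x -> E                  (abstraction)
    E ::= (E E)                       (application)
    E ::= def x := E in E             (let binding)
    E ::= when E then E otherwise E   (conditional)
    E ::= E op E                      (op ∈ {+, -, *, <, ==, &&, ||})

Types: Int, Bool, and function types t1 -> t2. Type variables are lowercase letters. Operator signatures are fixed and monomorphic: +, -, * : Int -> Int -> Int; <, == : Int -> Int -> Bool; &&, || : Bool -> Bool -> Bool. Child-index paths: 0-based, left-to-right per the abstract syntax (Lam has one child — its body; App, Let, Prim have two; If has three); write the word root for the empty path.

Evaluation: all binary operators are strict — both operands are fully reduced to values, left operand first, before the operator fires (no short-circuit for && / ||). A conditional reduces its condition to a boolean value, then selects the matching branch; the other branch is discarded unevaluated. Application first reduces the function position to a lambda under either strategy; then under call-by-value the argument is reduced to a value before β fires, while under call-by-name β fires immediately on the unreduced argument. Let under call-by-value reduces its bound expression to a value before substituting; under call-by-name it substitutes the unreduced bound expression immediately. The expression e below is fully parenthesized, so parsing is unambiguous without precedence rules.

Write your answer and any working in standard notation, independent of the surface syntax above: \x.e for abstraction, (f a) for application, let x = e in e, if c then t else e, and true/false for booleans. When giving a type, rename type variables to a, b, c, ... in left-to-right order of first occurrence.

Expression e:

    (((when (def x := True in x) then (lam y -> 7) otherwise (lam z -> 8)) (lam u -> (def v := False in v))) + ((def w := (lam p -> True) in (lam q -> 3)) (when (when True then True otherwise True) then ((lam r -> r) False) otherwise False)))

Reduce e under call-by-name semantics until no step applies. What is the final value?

Working:
step 0: (((if (let x = true in x) then (\y.7) else (\z.8)) (\u.(let v = false in v))) + ((let w = (\p.true) in (\q.3)) (if (if true then true else true) then ((\r.r) false) else false)))
step 1: [let@0.0.0] (((if true then (\y.7) else (\z.8)) (\u.(let v = false in v))) + ((let w = (\p.true) in (\q.3)) (if (if true then true else true) then ((\r.r) false) else false)))
step 2: [if@0.0] (((\y.7) (\u.(let v = false in v))) + ((let w = (\p.true) in (\q.3)) (if (if true then true else true) then ((\r.r) false) else false)))
step 3: [beta@0] (7 + ((let w = (\p.true) in (\q.3)) (if (if true then true else true) then ((\r.r) false) else false)))
step 4: [let@1.0] (7 + ((\q.3) (if (if true then true else true) then ((\r.r) false) else false)))
step 5: [beta@1] (7 + 3)
step 6: [delta@root] 10

Answer: 10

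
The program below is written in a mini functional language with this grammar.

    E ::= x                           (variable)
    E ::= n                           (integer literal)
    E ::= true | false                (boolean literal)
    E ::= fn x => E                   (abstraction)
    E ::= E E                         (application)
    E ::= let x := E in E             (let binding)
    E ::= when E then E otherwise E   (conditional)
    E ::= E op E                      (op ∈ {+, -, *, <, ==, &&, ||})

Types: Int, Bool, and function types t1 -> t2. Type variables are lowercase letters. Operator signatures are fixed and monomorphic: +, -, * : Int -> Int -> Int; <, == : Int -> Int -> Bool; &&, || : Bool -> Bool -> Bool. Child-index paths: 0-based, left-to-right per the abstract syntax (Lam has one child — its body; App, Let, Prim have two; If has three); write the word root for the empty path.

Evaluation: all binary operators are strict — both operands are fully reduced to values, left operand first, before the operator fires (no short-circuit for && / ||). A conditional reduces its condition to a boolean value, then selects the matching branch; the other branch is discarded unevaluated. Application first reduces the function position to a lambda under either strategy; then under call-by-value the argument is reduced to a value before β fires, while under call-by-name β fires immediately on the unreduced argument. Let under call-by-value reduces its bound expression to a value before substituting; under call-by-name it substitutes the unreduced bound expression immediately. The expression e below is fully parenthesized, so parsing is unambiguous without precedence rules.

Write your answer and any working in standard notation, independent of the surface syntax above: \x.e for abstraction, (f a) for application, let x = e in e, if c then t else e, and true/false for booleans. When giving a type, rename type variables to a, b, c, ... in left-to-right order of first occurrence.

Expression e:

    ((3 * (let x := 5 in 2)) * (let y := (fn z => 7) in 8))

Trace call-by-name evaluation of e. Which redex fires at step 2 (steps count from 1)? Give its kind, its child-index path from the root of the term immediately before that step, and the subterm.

Working:
step 0: ((3 * (let x = 5 in 2)) * (let y = (\z.7) in 8))
step 1: [let@0.1] ((3 * 2) * (let y = (\z.7) in 8))
step 2: [delta@0] (6 * (let y = (\z.7) in 8))

Answer: delta at 0 : (3 * 2)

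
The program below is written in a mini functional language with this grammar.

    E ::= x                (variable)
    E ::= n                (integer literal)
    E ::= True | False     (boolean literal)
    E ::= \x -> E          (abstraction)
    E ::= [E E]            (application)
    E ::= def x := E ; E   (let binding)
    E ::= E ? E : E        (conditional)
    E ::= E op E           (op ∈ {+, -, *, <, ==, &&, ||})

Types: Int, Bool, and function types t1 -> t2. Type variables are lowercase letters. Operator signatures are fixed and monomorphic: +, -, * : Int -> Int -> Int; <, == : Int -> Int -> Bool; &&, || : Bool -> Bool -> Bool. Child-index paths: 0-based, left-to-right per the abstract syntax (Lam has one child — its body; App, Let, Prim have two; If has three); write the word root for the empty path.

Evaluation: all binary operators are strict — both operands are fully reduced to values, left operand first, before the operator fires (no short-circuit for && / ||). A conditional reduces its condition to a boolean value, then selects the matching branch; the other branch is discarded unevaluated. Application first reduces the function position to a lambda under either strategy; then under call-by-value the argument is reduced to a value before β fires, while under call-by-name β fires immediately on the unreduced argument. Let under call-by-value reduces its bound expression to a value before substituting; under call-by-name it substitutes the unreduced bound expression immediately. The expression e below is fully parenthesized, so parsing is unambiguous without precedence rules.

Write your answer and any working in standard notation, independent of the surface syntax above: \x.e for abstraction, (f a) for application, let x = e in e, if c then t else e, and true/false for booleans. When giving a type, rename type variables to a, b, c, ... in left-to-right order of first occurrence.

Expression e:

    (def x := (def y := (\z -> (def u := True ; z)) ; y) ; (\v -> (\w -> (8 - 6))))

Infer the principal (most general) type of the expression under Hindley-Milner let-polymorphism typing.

Trace:
let u : Bool
z : a
\z._ : a -> a
let y : forall. a -> a
y : b -> b
let x : forall. b -> b
  unify Int ~ Int
  unify Int ~ Int
\w._ : d -> Int
\v._ : c -> d -> Int

Answer: a -> b -> Int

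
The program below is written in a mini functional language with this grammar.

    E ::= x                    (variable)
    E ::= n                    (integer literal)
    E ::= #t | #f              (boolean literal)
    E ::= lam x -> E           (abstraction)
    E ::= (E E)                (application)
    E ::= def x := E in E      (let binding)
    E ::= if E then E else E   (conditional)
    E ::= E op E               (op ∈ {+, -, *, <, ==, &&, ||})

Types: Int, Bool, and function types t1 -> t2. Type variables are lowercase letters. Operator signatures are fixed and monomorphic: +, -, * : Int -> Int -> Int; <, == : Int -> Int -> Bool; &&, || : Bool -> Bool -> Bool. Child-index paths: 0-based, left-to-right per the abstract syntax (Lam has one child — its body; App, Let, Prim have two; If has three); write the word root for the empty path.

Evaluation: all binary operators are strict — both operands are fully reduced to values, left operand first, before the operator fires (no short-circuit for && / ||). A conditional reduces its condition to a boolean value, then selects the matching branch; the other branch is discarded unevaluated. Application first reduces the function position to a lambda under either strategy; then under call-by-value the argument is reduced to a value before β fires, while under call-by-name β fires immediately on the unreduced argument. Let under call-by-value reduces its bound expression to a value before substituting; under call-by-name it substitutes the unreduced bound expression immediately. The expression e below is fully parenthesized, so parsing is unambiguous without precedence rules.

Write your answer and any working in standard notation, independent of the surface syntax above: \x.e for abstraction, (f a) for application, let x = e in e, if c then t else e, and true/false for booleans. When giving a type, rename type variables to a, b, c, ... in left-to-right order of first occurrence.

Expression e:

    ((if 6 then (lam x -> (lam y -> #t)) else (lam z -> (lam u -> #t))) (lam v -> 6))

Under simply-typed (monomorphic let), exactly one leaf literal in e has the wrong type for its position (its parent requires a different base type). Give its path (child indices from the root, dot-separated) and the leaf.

Trace:
  unify Int ~ Bool
  FAIL: mismatch Int ~ Bool

Answer: 0.0 : 6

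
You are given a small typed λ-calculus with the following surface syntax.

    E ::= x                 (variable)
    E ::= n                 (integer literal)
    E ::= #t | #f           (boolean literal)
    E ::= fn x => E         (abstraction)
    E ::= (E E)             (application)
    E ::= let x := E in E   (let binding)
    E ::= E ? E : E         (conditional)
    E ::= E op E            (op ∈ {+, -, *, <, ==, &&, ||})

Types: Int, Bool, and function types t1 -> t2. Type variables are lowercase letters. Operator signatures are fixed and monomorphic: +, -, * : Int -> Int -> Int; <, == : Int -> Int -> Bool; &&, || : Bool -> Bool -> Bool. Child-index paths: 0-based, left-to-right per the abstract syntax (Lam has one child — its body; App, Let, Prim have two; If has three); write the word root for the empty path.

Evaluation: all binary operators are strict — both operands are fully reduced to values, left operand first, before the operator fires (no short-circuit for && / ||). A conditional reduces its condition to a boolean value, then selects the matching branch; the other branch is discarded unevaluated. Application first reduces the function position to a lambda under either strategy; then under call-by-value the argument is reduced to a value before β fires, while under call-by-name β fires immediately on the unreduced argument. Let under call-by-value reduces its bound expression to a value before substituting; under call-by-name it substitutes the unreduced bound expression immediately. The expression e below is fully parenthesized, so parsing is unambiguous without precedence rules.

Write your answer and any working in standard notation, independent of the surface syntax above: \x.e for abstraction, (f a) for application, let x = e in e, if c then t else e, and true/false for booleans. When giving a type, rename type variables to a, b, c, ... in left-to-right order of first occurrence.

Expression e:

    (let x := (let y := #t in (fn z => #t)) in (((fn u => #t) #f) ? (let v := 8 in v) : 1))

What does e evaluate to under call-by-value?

Trace:
step 0: (let x = (let y = true in (\z.true)) in (if ((\u.true) false) then (let v = 8 in v) else 1))
step 1: [let@0] (let x = (\z.true) in (if ((\u.true) false) then (let v = 8 in v) else 1))
step 2: [let@root] (if ((\u.true) false) then (let v = 8 in v) else 1)
step 3: [beta@0] (if true then (let v = 8 in v) else 1)
step 4: [if@root] (let v = 8 in v)
step 5: [let@root] 8

Answer: 8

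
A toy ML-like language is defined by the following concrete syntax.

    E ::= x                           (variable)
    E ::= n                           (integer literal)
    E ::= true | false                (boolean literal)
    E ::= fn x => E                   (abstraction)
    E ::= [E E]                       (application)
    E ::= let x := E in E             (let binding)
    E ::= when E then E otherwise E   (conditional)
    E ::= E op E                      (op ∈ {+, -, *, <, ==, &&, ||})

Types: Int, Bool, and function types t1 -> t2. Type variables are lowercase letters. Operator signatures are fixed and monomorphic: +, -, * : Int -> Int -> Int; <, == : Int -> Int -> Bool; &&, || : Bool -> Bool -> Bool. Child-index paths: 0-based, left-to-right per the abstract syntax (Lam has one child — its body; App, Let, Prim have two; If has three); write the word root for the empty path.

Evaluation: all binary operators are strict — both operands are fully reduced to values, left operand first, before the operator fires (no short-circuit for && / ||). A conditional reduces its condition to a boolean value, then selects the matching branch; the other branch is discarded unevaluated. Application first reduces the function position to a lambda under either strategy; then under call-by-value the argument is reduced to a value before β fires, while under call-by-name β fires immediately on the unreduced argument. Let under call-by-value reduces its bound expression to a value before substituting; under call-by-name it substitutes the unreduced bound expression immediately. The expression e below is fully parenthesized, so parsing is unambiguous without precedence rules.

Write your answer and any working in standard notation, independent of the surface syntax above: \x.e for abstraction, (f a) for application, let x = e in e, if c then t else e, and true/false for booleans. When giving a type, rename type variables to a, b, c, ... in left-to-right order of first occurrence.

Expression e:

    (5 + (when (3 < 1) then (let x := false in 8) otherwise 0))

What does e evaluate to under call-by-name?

Trace:
step 0: (5 + (if (3 < 1) then (let x = false in 8) else 0))
step 1: [delta@1.0] (5 + (if false then (let x = false in 8) else 0))
step 2: [if@1] (5 + 0)
step 3: [delta@root] 5

Answer: 5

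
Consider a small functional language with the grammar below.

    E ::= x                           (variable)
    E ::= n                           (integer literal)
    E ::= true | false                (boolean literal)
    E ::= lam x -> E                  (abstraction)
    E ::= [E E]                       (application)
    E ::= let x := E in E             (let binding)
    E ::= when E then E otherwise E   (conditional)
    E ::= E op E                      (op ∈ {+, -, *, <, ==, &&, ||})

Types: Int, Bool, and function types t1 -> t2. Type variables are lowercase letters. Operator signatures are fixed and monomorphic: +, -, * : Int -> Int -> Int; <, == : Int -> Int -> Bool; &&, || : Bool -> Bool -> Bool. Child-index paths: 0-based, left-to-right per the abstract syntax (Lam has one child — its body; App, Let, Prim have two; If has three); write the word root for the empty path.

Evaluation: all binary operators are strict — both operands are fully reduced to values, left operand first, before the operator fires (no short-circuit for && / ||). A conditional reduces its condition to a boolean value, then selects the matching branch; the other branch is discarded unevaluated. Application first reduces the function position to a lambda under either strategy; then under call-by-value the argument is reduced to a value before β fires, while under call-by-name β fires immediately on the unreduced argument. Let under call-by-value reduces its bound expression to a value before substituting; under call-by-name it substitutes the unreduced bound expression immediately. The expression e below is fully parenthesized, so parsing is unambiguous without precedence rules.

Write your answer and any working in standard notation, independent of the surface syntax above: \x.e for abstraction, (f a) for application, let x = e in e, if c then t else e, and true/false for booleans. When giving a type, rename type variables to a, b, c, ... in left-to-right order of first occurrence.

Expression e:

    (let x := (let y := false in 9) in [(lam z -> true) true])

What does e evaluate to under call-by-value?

Answer: true

Derivation:
step 0: (let x = (let y = false in 9) in ((\z.true) true))
step 1: [let@0] (let x = 9 in ((\z.true) true))
step 2: [let@root] ((\z.true) true)
step 3: [beta@root] true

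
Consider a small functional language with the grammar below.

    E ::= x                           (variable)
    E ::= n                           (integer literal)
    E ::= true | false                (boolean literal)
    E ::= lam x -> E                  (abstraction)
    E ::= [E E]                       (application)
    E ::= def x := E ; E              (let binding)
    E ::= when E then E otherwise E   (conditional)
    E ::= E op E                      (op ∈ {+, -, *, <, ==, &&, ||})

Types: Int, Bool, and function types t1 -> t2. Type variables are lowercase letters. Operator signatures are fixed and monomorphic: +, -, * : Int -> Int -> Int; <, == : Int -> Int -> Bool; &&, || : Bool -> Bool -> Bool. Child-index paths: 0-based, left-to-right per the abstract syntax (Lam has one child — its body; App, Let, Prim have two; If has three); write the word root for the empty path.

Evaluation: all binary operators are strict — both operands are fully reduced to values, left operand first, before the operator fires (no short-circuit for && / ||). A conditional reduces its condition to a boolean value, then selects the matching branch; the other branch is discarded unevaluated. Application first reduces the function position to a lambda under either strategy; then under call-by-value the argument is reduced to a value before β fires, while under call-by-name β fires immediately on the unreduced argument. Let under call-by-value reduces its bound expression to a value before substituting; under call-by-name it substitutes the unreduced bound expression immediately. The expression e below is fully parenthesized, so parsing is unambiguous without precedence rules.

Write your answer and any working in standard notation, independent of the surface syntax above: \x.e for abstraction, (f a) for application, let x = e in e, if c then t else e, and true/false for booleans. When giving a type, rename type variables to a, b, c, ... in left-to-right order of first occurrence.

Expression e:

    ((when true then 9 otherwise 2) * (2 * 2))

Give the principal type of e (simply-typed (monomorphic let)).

Derivation:
  unify Bool ~ Bool
  unify Int ~ Int
  unify Int ~ Int
  unify Int ~ Int
  unify Int ~ Int
  unify Int ~ Int

Answer: Int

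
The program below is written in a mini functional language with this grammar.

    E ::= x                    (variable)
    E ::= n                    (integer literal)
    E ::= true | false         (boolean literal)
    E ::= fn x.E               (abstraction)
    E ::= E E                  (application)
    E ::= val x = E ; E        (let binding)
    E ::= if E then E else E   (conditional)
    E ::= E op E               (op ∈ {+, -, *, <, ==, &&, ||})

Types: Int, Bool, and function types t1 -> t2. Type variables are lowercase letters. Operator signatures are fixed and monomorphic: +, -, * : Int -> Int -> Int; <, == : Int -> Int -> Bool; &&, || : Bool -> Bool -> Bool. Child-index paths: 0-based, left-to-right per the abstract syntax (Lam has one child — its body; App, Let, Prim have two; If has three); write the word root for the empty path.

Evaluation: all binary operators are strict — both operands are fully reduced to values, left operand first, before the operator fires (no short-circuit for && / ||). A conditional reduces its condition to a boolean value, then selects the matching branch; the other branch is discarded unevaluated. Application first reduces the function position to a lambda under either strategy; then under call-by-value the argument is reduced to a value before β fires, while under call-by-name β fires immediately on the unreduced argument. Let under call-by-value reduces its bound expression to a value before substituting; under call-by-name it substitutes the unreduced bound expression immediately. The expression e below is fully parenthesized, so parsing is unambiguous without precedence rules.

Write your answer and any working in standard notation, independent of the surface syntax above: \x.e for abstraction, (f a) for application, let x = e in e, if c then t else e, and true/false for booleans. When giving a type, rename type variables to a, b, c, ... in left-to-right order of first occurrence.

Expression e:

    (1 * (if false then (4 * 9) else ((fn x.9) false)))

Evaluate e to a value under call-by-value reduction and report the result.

Derivation:
step 0: (1 * (if false then (4 * 9) else ((\x.9) false)))
step 1: [if@1] (1 * ((\x.9) false))
step 2: [beta@1] (1 * 9)
step 3: [delta@root] 9

Answer: 9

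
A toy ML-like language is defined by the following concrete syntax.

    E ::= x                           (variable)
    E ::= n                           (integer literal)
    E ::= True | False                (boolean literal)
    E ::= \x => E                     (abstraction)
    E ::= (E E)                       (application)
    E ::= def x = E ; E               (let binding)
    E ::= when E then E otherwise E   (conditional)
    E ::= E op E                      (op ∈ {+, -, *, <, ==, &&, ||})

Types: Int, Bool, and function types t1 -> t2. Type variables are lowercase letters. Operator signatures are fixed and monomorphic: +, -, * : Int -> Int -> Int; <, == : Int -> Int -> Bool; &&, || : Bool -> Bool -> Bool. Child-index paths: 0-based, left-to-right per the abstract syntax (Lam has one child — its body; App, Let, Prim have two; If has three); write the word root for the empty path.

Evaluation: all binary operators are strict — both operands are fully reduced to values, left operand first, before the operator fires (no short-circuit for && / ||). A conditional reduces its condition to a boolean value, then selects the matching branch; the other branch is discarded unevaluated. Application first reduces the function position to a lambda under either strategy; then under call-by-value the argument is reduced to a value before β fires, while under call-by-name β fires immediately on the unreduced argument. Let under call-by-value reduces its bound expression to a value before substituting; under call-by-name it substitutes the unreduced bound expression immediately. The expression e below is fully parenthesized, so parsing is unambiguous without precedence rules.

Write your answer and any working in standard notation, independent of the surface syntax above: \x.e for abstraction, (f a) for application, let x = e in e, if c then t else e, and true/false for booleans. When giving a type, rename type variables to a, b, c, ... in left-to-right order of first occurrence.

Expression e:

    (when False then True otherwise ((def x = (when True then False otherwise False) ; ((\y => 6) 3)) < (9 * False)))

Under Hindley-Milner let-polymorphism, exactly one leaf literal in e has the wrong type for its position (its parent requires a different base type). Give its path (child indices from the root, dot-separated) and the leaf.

Trace:
  unify Bool ~ Bool
  unify Bool ~ Bool
  unify Bool ~ Bool
let x : Bool
\y._ : a -> Int
  unify a -> Int ~ Int -> b
  unify a ~ Int
  unify Int ~ b
_ _ : Int
  unify Int ~ Int
  unify Int ~ Int
  unify Bool ~ Int
  FAIL: mismatch Bool ~ Int

Answer: 2.1.1 : false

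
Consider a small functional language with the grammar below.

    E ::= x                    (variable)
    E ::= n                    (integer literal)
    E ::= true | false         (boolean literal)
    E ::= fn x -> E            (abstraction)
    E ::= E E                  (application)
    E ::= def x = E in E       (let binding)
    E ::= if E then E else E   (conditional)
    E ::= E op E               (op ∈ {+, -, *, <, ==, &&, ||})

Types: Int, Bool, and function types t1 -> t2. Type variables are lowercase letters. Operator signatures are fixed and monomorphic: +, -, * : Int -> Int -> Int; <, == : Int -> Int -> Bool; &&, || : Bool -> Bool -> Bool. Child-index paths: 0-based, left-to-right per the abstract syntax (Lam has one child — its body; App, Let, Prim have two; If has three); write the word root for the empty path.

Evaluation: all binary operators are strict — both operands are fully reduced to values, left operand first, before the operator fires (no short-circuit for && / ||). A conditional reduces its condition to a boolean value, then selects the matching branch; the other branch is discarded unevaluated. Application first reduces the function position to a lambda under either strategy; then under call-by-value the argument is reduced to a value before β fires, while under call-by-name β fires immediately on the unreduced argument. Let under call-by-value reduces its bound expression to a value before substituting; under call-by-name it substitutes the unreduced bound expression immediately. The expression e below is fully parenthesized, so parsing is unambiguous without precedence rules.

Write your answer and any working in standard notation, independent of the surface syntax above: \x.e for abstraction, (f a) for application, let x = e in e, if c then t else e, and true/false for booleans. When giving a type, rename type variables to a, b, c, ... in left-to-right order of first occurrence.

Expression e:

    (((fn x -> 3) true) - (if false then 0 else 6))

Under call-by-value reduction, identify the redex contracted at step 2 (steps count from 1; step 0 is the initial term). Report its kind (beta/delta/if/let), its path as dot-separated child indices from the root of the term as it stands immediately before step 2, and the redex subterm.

Working:
step 0: (((\x.3) true) - (if false then 0 else 6))
step 1: [beta@0] (3 - (if false then 0 else 6))
step 2: [if@1] (3 - 6)

Answer: if at 1 : (if false then 0 else 6)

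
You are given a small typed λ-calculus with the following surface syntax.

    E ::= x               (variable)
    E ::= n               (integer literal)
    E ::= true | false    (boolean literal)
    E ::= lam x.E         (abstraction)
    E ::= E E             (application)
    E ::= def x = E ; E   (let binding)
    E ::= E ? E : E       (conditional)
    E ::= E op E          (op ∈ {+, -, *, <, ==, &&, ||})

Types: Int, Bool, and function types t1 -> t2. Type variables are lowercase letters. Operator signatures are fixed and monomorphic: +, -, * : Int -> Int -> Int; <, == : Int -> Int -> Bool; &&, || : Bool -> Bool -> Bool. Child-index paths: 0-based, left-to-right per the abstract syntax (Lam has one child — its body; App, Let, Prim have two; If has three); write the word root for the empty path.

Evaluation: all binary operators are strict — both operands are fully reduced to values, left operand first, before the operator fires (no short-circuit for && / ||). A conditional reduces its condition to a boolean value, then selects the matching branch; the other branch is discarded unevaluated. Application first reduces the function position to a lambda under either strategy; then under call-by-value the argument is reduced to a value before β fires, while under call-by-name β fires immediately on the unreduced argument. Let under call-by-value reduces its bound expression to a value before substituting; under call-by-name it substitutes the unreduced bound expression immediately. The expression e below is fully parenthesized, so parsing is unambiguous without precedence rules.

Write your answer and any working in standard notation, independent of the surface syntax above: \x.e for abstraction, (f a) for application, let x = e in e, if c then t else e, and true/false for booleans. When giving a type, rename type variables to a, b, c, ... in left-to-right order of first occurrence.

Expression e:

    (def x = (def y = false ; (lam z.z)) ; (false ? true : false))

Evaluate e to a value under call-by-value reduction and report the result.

Answer: false

Derivation:
step 0: (let x = (let y = false in (\z.z)) in (if false then true else false))
step 1: [let@0] (let x = (\z.z) in (if false then true else false))
step 2: [let@root] (if false then true else false)
step 3: [if@root] false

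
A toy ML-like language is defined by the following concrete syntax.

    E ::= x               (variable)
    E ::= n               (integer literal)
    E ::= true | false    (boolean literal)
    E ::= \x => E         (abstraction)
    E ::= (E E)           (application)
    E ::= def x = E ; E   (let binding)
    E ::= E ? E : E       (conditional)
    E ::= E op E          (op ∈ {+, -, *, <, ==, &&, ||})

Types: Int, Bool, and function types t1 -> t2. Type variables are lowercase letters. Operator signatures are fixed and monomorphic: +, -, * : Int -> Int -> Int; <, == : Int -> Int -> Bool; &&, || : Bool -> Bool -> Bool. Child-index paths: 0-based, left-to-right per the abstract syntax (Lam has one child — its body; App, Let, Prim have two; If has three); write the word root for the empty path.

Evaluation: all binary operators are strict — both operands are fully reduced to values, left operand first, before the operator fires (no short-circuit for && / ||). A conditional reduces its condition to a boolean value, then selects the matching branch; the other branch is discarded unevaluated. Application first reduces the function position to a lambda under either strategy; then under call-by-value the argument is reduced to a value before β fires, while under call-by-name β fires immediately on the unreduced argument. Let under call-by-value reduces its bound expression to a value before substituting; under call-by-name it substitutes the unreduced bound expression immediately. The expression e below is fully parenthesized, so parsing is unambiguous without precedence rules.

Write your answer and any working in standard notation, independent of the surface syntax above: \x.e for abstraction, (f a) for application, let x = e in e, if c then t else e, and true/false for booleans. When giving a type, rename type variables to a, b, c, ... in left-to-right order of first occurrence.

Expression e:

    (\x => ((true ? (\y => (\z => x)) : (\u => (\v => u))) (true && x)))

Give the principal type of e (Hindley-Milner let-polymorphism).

Answer: Bool -> a -> Bool

Derivation:
  unify Bool ~ Bool
x : a
\z._ : c -> a
\y._ : b -> c -> a
u : d
\v._ : e -> d
\u._ : d -> e -> d
  unify b -> c -> a ~ d -> e -> d
  unify b ~ d
  unify c -> a ~ e -> d
  unify c ~ e
  unify a ~ d
  unify Bool ~ Bool
x : d
  unify d ~ Bool
  unify Bool -> e -> Bool ~ Bool -> f
  unify Bool ~ Bool
  unify e -> Bool ~ f
_ _ : e -> Bool
\x._ : Bool -> e -> Bool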